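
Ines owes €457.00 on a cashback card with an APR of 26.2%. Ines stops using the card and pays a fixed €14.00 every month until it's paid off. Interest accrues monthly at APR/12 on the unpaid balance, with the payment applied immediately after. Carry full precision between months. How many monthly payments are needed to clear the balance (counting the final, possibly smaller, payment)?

58 payments

Monthly rate r = 26.2%/12 = 2.18333% = 0.0218333.
Recurrence: B ← B·(1+r) − €14.00.
Month 1: interest €9.98; balance after payment €452.98.
Month 2: interest €9.89; balance after payment €448.87.
Closed form: n = −ln(1 − rB₀/P)/ln(1+r) = −ln(0.2873)/ln(1.02183) ≈ 57.747, so the balance reaches zero during payment 58.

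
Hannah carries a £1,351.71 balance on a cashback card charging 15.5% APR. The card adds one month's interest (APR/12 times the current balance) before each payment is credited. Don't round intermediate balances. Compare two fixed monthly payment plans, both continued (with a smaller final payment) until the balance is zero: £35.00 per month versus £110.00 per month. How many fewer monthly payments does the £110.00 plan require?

Monthly rate r = 15.5%/12 = 1.29167% = 0.0129167.
At £35.00/mo: n = ⌈−ln(1 − rB₀/P)/ln(1+r)⌉ = 54 payments (last £29.05); total interest = total paid − £1,351.71 = £532.34.
At £110.00/mo: 14 payments (last £51.55); total interest £129.84.
Payments saved = 54 − 14 = 40.

40 fewer payments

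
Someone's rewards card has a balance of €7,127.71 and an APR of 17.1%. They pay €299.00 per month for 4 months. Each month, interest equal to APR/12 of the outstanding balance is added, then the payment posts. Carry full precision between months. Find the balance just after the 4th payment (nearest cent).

€6,320.95

Monthly rate r = 17.1%/12 = 1.425% = 0.01425.
Each month: B ← B·(1+r) − €299.00.
Month 1: interest €101.57; balance after payment €6,930.28.
Month 2: interest €98.76; balance after payment €6,730.04.
Month 3: interest €95.90; balance after payment €6,526.94.
Month 4: interest €93.01; balance after payment €6,320.95.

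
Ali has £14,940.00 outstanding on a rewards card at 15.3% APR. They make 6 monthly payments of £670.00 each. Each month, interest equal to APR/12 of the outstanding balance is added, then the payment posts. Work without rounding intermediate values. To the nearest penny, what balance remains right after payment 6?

£11,969.63

Monthly rate r = 15.3%/12 = 1.275% = 0.01275.
Each month: B ← B·(1+r) − £670.00.
Month 1: interest £190.49; balance after payment £14,460.49.
Month 2: interest £184.37; balance after payment £13,974.86.
Month 3: interest £178.18; balance after payment £13,483.04.
Month 4: interest £171.91; balance after payment £12,984.94.
Month 5: interest £165.56; balance after payment £12,480.50.
Month 6: interest £159.13; balance after payment £11,969.63.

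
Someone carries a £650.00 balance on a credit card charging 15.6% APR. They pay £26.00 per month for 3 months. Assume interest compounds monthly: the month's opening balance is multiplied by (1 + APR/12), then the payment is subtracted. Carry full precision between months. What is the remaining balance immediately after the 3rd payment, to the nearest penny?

Monthly rate r = 15.6%/12 = 1.3% = 0.013.
Each month: B ← B·(1+r) − £26.00.
Month 1: interest £8.45; balance after payment £632.45.
Month 2: interest £8.22; balance after payment £614.67.
Month 3: interest £7.99; balance after payment £596.66.

£596.66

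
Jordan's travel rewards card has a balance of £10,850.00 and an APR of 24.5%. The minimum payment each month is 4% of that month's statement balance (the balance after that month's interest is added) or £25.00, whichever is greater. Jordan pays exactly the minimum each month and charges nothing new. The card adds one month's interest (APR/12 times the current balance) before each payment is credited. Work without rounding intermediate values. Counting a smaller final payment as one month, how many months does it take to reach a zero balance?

Monthly rate r = 24.5%/12 = 2.04167% = 0.0204167.
While 4% of the post-interest balance exceeds £25.00, each month B ← (B·(1+r))·(1 − 0.04), i.e. B shrinks by the factor (1+r)·0.96 = 0.9796.
This holds for months 1–140. Entering month 141 the balance is £605.70; 4% of the post-interest balance is now below £25.00, so the flat £25.00 minimum applies from here.
From month 141 a fixed £25.00 at rate r clears £605.70 in 34 more payments. Total: 140 + 34 = 174 months.

174 months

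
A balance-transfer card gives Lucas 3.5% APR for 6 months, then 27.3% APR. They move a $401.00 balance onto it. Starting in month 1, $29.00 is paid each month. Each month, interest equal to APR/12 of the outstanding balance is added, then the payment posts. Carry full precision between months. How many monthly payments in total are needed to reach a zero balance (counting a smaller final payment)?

15 months

Promo months 1–6 at r₀ = 3.5%/12 = 0.00291667; months 7+ at r₁ = 27.3%/12 = 0.02275.
After month 6: iterate B ← B·(1+r₀) − $29.00 for 6 months → $232.80.
Then at r₁ with $29.00/mo: n₂ = −ln(1 − r₁·B/P)/ln(1+r₁) ≈ 8.96 → 9 more payments.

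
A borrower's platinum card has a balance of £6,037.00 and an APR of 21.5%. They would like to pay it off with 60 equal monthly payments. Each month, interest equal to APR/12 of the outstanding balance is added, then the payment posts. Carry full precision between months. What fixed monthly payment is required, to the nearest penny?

Monthly rate r = 21.5%/12 = 1.79167% = 0.0179167.
Level-payment amortization: P = B₀·r / (1 − (1+r)^(−n)) = 6037.00·0.0179167 / (1 − 1.01792^(−60)).
Denominator 1 − (1+r)^(−60) = 0.65543871.
P = 108.163 / 0.65543871 ≈ 165.02.

£165.02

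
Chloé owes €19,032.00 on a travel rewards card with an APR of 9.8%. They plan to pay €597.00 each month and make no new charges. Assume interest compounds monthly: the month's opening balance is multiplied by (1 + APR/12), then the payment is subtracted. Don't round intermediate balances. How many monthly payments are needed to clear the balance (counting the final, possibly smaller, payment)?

38 payments

Monthly rate r = 9.8%/12 = 0.816667% = 0.00816667.
Recurrence: B ← B·(1+r) − €597.00.
Month 1: interest €155.43; balance after payment €18,590.43.
Month 2: interest €151.82; balance after payment €18,145.25.
Closed form: n = −ln(1 − rB₀/P)/ln(1+r) = −ln(0.73965)/ln(1.00817) ≈ 37.078, so the balance reaches zero during payment 38.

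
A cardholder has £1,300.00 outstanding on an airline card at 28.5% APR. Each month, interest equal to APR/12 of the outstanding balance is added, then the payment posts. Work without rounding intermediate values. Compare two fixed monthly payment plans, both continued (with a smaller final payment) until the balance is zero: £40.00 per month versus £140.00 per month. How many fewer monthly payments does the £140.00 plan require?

52 fewer payments

Monthly rate r = 28.5%/12 = 2.375% = 0.02375.
At £40.00/mo: n = ⌈−ln(1 − rB₀/P)/ln(1+r)⌉ = 63 payments (last £38.49); total interest = total paid − £1,300.00 = £1,218.49.
At £140.00/mo: 11 payments (last £86.43); total interest £186.43.
Payments saved = 63 − 11 = 52.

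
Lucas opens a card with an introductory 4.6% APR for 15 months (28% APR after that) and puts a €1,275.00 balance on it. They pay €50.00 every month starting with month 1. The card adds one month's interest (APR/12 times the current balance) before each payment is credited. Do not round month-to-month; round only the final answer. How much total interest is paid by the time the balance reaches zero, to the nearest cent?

Promo months 1–15 at r₀ = 4.6%/12 = 0.00383333; months 16+ at r₁ = 28%/12 = 0.0233333.
After month 15: iterate B ← B·(1+r₀) − €50.00 for 15 months → €579.85.
Then at r₁ with €50.00/mo: n₂ = −ln(1 − r₁·B/P)/ln(1+r₁) ≈ 13.68 → 14 more payments.
Total paid = 28·€50.00 + €34.12 = €1,434.12; interest = €1,434.12 − €1,275.00 = €159.12.

€159.12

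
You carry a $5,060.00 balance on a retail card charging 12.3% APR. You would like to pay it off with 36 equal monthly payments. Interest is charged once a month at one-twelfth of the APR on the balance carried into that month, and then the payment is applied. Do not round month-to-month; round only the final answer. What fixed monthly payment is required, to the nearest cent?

Monthly rate r = 12.3%/12 = 1.025% = 0.01025.
Level-payment amortization: P = B₀·r / (1 − (1+r)^(−n)) = 5060.00·0.01025 / (1 − 1.01025^(−36)).
Denominator 1 − (1+r)^(−36) = 0.307274664.
P = 51.865 / 0.307274664 ≈ 168.79.

$168.79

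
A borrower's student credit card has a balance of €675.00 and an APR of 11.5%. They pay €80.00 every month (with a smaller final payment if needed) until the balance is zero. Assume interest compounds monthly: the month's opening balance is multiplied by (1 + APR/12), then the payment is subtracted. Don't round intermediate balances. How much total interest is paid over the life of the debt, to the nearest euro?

Monthly rate r = 11.5%/12 = 0.958333% = 0.00958333.
Payoff takes n = ⌈−ln(1 − rB₀/P)/ln(1+r)⌉ = ⌈8.840⌉ = 9 payments; the last is €67.27.
Total paid = 8·€80.00 + €67.27 = €707.27.
Total interest = total paid − principal = €707.27 − €675.00 = €32.27.

€32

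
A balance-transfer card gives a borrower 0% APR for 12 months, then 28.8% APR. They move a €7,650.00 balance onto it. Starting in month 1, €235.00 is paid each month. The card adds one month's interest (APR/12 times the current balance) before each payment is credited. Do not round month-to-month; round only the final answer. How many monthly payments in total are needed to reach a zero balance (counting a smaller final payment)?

41 payments

Promo months 1–12 at r₀ = 0%/12 = 0; months 13+ at r₁ = 28.8%/12 = 0.024.
After month 12 (no interest yet): B = €7,650.00 − 12·€235.00 = €4,830.00.
Then at r₁ with €235.00/mo: n₂ = −ln(1 − r₁·B/P)/ln(1+r₁) ≈ 28.66 → 29 more payments.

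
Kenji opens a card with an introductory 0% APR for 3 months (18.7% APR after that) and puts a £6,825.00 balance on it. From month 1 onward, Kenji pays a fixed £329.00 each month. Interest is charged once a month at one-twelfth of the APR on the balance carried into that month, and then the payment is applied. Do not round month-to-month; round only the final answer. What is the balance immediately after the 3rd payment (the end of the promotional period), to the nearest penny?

£5,838.00

Promo months 1–3 at r₀ = 0%/12 = 0; months 4+ at r₁ = 18.7%/12 = 0.0155833.
After month 3 (no interest yet): B = £6,825.00 − 3·£329.00 = £5,838.00.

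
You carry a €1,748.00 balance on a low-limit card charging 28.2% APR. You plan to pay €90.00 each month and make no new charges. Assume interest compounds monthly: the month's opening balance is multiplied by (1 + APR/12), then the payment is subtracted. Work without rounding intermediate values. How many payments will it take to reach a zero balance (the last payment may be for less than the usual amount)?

Monthly rate r = 28.2%/12 = 2.35% = 0.0235.
Recurrence: B ← B·(1+r) − €90.00.
Month 1: interest €41.08; balance after payment €1,699.08.
Month 2: interest €39.93; balance after payment €1,649.01.
Closed form: n = −ln(1 − rB₀/P)/ln(1+r) = −ln(0.54358)/ln(1.0235) ≈ 26.243, so the balance reaches zero during payment 27.

27 payments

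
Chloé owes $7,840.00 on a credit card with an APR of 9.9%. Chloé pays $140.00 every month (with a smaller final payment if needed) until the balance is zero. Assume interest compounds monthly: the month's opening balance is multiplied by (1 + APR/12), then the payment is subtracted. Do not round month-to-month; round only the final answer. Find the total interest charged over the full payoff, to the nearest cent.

Monthly rate r = 9.9%/12 = 0.825% = 0.00825.
Payoff takes n = ⌈−ln(1 − rB₀/P)/ln(1+r)⌉ = ⌈75.449⌉ = 76 payments; the last is $62.94.
Total paid = 75·$140.00 + $62.94 = $10,562.94.
Total interest = total paid − principal = $10,562.94 − $7,840.00 = $2,722.94.

$2,722.94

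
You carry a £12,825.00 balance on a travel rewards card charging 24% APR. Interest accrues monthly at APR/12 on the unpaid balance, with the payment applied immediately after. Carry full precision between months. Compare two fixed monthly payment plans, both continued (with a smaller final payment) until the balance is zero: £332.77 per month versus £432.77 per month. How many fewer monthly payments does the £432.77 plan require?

Monthly rate r = 24%/12 = 2% = 0.02.
At £332.77/mo: n = ⌈−ln(1 − rB₀/P)/ln(1+r)⌉ = 75 payments (last £131.48); total interest = total paid − £12,825.00 = £11,931.46.
At £432.77/mo: 46 payments (last £155.52); total interest £6,805.17.
Payments saved = 75 − 46 = 29.

29 fewer payments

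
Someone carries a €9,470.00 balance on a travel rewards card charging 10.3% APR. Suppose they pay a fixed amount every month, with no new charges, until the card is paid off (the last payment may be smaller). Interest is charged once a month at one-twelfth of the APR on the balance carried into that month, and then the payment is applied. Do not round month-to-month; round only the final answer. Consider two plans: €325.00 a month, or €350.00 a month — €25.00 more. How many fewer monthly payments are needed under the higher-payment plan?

3 fewer payments

Monthly rate r = 10.3%/12 = 0.858333% = 0.00858333.
At €325.00/mo: n = ⌈−ln(1 − rB₀/P)/ln(1+r)⌉ = 34 payments (last €220.13); total interest = total paid − €9,470.00 = €1,475.13.
At €350.00/mo: 31 payments (last €322.70); total interest €1,352.70.
Payments saved = 34 − 31 = 3.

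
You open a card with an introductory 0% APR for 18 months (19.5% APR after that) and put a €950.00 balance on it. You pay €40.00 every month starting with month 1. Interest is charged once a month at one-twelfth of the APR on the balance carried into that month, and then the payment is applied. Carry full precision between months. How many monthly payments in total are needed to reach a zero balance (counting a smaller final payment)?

Promo months 1–18 at r₀ = 0%/12 = 0; months 19+ at r₁ = 19.5%/12 = 0.01625.
After month 18 (no interest yet): B = €950.00 − 18·€40.00 = €230.00.
Then at r₁ with €40.00/mo: n₂ = −ln(1 − r₁·B/P)/ln(1+r₁) ≈ 6.09 → 7 more payments.

25 months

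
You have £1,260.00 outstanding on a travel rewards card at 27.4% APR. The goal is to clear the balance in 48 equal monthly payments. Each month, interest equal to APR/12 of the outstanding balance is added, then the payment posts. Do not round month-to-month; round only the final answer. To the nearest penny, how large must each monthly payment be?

Monthly rate r = 27.4%/12 = 2.28333% = 0.0228333.
Level-payment amortization: P = B₀·r / (1 − (1+r)^(−n)) = 1260.00·0.0228333 / (1 − 1.02283^(−48)).
Denominator 1 − (1+r)^(−48) = 0.661650062.
P = 28.77 / 0.661650062 ≈ 43.48.

£43.48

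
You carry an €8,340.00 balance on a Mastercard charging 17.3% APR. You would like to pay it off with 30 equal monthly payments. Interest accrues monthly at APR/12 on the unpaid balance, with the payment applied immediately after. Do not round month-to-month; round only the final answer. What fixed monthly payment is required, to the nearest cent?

Monthly rate r = 17.3%/12 = 1.44167% = 0.0144167.
Level-payment amortization: P = B₀·r / (1 − (1+r)^(−n)) = 8340.00·0.0144167 / (1 − 1.01442^(−30)).
Denominator 1 − (1+r)^(−30) = 0.349108319.
P = 120.235 / 0.349108319 ≈ 344.41.

€344.41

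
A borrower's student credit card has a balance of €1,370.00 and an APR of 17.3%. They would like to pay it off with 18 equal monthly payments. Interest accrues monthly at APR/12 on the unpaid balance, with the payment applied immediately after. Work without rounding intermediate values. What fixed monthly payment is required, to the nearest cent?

Monthly rate r = 17.3%/12 = 1.44167% = 0.0144167.
Level-payment amortization: P = B₀·r / (1 − (1+r)^(−n)) = 1370.00·0.0144167 / (1 − 1.01442^(−18)).
Denominator 1 − (1+r)^(−18) = 0.227132166.
P = 19.7508 / 0.227132166 ≈ 86.96.

€86.96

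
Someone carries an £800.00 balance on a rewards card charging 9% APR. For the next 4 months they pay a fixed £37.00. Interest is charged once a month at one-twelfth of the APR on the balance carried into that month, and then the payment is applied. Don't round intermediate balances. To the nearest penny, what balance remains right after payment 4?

Monthly rate r = 9%/12 = 0.75% = 0.0075.
Each month: B ← B·(1+r) − £37.00.
Month 1: interest £6.00; balance after payment £769.00.
Month 2: interest £5.77; balance after payment £737.77.
Month 3: interest £5.53; balance after payment £706.30.
Month 4: interest £5.30; balance after payment £674.60.

£674.60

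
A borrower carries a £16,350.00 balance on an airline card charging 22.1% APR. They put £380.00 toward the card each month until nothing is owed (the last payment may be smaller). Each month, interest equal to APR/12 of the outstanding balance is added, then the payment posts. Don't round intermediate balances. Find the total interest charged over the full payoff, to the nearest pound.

£16,387

Monthly rate r = 22.1%/12 = 1.84167% = 0.0184167.
Payoff takes n = ⌈−ln(1 − rB₀/P)/ln(1+r)⌉ = ⌈86.149⌉ = 87 payments; the last is £57.14.
Total paid = 86·£380.00 + £57.14 = £32,737.14.
Total interest = total paid − principal = £32,737.14 − £16,350.00 = £16,387.14.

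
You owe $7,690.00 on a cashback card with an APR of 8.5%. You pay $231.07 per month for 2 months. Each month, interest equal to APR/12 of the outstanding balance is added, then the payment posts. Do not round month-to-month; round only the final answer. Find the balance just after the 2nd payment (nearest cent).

$7,335.55

Monthly rate r = 8.5%/12 = 0.708333% = 0.00708333.
Each month: B ← B·(1+r) − $231.07.
Month 1: interest $54.47; balance after payment $7,513.40.
Month 2: interest $53.22; balance after payment $7,335.55.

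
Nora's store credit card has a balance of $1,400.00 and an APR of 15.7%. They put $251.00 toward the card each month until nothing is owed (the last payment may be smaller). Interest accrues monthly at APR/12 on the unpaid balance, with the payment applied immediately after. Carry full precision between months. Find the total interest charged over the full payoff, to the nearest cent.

$63.43

Monthly rate r = 15.7%/12 = 1.30833% = 0.0130833.
Payoff takes n = ⌈−ln(1 − rB₀/P)/ln(1+r)⌉ = ⌈5.829⌉ = 6 payments; the last is $208.43.
Total paid = 5·$251.00 + $208.43 = $1,463.43.
Total interest = total paid − principal = $1,463.43 − $1,400.00 = $63.43.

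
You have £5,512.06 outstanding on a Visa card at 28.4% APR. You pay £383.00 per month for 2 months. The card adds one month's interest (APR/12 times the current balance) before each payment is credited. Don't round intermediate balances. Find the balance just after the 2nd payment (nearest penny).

£5,000.99

Monthly rate r = 28.4%/12 = 2.36667% = 0.0236667.
Each month: B ← B·(1+r) − £383.00.
Month 1: interest £130.45; balance after payment £5,259.51.
Month 2: interest £124.48; balance after payment £5,000.99.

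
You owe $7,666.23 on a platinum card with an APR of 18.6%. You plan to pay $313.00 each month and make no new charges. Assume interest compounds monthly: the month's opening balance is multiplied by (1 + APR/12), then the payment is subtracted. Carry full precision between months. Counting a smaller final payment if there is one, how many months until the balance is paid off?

Monthly rate r = 18.6%/12 = 1.55% = 0.0155.
Recurrence: B ← B·(1+r) − $313.00.
Month 1: interest $118.83; balance after payment $7,472.06.
Month 2: interest $115.82; balance after payment $7,274.87.
Closed form: n = −ln(1 − rB₀/P)/ln(1+r) = −ln(0.62036)/ln(1.0155) ≈ 31.041, so the balance reaches zero during payment 32.

32 payments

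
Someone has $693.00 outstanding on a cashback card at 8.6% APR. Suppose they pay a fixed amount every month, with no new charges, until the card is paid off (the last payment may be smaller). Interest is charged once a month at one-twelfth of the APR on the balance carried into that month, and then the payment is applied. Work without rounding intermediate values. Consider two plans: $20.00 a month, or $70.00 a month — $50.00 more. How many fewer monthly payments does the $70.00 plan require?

Monthly rate r = 8.6%/12 = 0.716667% = 0.00716667.
At $20.00/mo: n = ⌈−ln(1 − rB₀/P)/ln(1+r)⌉ = 40 payments (last $19.46); total interest = total paid − $693.00 = $106.46.
At $70.00/mo: 11 payments (last $21.44); total interest $28.44.
Payments saved = 40 − 11 = 29.

29 fewer payments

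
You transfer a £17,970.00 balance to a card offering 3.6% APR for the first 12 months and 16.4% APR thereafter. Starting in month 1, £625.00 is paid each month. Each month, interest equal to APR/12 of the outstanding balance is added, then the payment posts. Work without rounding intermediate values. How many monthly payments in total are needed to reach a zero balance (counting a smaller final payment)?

Promo months 1–12 at r₀ = 3.6%/12 = 0.003; months 13+ at r₁ = 16.4%/12 = 0.0136667.
After month 12: iterate B ← B·(1+r₀) − £625.00 for 12 months → £11,002.71.
Then at r₁ with £625.00/mo: n₂ = −ln(1 − r₁·B/P)/ln(1+r₁) ≈ 20.28 → 21 more payments.

33 payments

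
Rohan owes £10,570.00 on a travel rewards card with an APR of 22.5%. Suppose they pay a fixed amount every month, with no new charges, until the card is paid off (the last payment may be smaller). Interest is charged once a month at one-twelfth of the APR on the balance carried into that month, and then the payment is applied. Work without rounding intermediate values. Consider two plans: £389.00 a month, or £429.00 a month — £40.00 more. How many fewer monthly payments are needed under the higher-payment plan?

5 fewer payments

Monthly rate r = 22.5%/12 = 1.875% = 0.01875.
At £389.00/mo: n = ⌈−ln(1 − rB₀/P)/ln(1+r)⌉ = 39 payments (last £134.53); total interest = total paid − £10,570.00 = £4,346.53.
At £429.00/mo: 34 payments (last £158.67); total interest £3,745.67.
Payments saved = 39 − 34 = 5.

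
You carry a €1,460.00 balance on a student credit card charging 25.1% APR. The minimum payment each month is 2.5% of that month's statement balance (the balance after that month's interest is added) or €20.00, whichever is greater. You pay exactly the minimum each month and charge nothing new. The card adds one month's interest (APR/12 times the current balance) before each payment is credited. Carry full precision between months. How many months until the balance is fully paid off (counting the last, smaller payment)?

Monthly rate r = 25.1%/12 = 2.09167% = 0.0209167.
While 2.5% of the post-interest balance exceeds €20.00, each month B ← (B·(1+r))·(1 − 0.025), i.e. B shrinks by the factor (1+r)·0.975 = 0.99539.
This holds for months 1–135. Entering month 136 the balance is €782.83; 2.5% of the post-interest balance is now below €20.00, so the flat €20.00 minimum applies from here.
From month 136 a fixed €20.00 at rate r clears €782.83 in 83 more payments. Total: 135 + 83 = 218 months.

218 months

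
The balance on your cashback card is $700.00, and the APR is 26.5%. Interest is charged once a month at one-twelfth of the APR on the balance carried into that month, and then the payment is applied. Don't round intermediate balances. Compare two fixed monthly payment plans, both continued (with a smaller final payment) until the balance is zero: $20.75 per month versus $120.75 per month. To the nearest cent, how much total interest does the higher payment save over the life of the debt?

Monthly rate r = 26.5%/12 = 2.20833% = 0.0220833.
At $20.75/mo: n = ⌈−ln(1 − rB₀/P)/ln(1+r)⌉ = 63 payments (last $11.59); total interest = total paid − $700.00 = $598.09.
At $120.75/mo: 7 payments (last $33.04); total interest $57.54.
Interest saved = $598.09 − $57.54 = $540.55.

$540.55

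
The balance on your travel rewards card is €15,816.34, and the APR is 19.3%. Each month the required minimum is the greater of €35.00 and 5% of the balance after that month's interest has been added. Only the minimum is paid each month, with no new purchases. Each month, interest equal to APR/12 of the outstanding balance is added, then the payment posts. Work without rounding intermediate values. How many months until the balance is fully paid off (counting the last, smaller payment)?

113 months

Monthly rate r = 19.3%/12 = 1.60833% = 0.0160833.
While 5% of the post-interest balance exceeds €35.00, each month B ← (B·(1+r))·(1 − 0.05), i.e. B shrinks by the factor (1+r)·0.95 = 0.96528.
This holds for months 1–89. Entering month 90 the balance is €681.11; 5% of the post-interest balance is now below €35.00, so the flat €35.00 minimum applies from here.
From month 90 a fixed €35.00 at rate r clears €681.11 in 24 more payments. Total: 89 + 24 = 113 months.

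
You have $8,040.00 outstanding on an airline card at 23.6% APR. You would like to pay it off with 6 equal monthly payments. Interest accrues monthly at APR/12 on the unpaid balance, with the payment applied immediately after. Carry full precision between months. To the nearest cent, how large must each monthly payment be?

$1,433.73

Monthly rate r = 23.6%/12 = 1.96667% = 0.0196667.
Level-payment amortization: P = B₀·r / (1 − (1+r)^(−n)) = 8040.00·0.0196667 / (1 − 1.01967^(−6)).
Denominator 1 − (1+r)^(−6) = 0.110285504.
P = 158.12 / 0.110285504 ≈ 1433.73.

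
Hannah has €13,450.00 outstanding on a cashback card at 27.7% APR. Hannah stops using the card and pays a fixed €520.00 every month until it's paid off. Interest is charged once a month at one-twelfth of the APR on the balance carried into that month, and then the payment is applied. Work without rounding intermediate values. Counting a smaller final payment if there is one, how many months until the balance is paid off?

Monthly rate r = 27.7%/12 = 2.30833% = 0.0230833.
Recurrence: B ← B·(1+r) − €520.00.
Month 1: interest €310.47; balance after payment €13,240.47.
Month 2: interest €305.63; balance after payment €13,026.11.
Closed form: n = −ln(1 − rB₀/P)/ln(1+r) = −ln(0.40294)/ln(1.02308) ≈ 39.830, so the balance reaches zero during payment 40.

40 payments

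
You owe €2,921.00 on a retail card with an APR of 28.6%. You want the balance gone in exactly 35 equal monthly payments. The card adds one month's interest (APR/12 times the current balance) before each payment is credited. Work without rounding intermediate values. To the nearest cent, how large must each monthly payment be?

€123.99

Monthly rate r = 28.6%/12 = 2.38333% = 0.0238333.
Level-payment amortization: P = B₀·r / (1 − (1+r)^(−n)) = 2921.00·0.0238333 / (1 − 1.02383^(−35)).
Denominator 1 − (1+r)^(−35) = 0.561493811.
P = 69.6172 / 0.561493811 ≈ 123.99.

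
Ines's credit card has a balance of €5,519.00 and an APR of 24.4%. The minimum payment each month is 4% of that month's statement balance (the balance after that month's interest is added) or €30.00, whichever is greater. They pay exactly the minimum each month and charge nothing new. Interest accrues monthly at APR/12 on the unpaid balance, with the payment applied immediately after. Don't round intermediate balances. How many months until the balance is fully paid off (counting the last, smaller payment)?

132 months

Monthly rate r = 24.4%/12 = 2.03333% = 0.0203333.
While 4% of the post-interest balance exceeds €30.00, each month B ← (B·(1+r))·(1 − 0.04), i.e. B shrinks by the factor (1+r)·0.96 = 0.97952.
This holds for months 1–98. Entering month 99 the balance is €726.38; 4% of the post-interest balance is now below €30.00, so the flat €30.00 minimum applies from here.
From month 99 a fixed €30.00 at rate r clears €726.38 in 34 more payments. Total: 98 + 34 = 132 months.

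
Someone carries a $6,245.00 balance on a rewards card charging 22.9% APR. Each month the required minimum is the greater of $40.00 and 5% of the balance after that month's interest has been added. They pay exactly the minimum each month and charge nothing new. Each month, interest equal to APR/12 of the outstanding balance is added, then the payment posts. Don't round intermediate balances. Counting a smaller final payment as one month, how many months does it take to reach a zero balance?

Monthly rate r = 22.9%/12 = 1.90833% = 0.0190833.
While 5% of the post-interest balance exceeds $40.00, each month B ← (B·(1+r))·(1 − 0.05), i.e. B shrinks by the factor (1+r)·0.95 = 0.96813.
This holds for months 1–65. Entering month 66 the balance is $760.67; 5% of the post-interest balance is now below $40.00, so the flat $40.00 minimum applies from here.
From month 66 a fixed $40.00 at rate r clears $760.67 in 24 more payments. Total: 65 + 24 = 89 months.

89 months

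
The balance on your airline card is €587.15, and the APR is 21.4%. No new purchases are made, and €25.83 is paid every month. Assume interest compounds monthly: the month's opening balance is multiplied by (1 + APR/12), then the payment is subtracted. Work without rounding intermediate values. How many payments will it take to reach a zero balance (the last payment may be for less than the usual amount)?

30 months

Monthly rate r = 21.4%/12 = 1.78333% = 0.0178333.
Recurrence: B ← B·(1+r) − €25.83.
Month 1: interest €10.47; balance after payment €571.79.
Month 2: interest €10.20; balance after payment €556.16.
Closed form: n = −ln(1 − rB₀/P)/ln(1+r) = −ln(0.59462)/ln(1.01783) ≈ 29.408, so the balance reaches zero during payment 30.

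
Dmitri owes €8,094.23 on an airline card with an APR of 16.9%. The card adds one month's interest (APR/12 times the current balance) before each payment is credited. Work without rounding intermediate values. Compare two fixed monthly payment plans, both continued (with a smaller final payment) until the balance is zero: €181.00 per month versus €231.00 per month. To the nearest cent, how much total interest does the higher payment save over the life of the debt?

€1,625.55

Monthly rate r = 16.9%/12 = 1.40833% = 0.0140833.
At €181.00/mo: n = ⌈−ln(1 − rB₀/P)/ln(1+r)⌉ = 72 payments (last €10.03); total interest = total paid − €8,094.23 = €4,766.80.
At €231.00/mo: 49 payments (last €147.48); total interest €3,141.25.
Interest saved = €4,766.80 − €3,141.25 = €1,625.55.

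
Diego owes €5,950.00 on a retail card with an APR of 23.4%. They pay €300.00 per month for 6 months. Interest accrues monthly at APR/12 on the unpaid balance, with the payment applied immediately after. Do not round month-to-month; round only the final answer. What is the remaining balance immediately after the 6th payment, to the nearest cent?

Monthly rate r = 23.4%/12 = 1.95% = 0.0195.
Each month: B ← B·(1+r) − €300.00.
Month 1: interest €116.03; balance after payment €5,766.02.
Month 2: interest €112.44; balance after payment €5,578.46.
Month 3: interest €108.78; balance after payment €5,387.24.
Month 4: interest €105.05; balance after payment €5,192.29.
Month 5: interest €101.25; balance after payment €4,993.54.
Month 6: interest €97.37; balance after payment €4,790.92.

€4,790.92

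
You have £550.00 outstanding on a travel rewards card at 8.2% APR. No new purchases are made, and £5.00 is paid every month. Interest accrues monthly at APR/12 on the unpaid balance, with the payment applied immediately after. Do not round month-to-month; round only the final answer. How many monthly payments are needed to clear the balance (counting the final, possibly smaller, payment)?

Monthly rate r = 8.2%/12 = 0.683333% = 0.00683333.
Recurrence: B ← B·(1+r) − £5.00.
Month 1: interest £3.76; balance after payment £548.76.
Month 2: interest £3.75; balance after payment £547.51.
Closed form: n = −ln(1 − rB₀/P)/ln(1+r) = −ln(0.24833)/ln(1.00683) ≈ 204.547, so the balance reaches zero during payment 205.

205 months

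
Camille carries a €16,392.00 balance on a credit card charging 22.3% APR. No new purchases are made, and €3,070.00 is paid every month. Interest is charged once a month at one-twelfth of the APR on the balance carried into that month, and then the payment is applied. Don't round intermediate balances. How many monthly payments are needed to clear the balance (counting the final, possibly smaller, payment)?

Monthly rate r = 22.3%/12 = 1.85833% = 0.0185833.
Recurrence: B ← B·(1+r) − €3,070.00.
Month 1: interest €304.62; balance after payment €13,626.62.
Month 2: interest €253.23; balance after payment €10,809.85.
Month 3: interest €200.88; balance after payment €7,940.73.
Month 4: interest €147.57; balance after payment €5,018.29.
Month 5: interest €93.26; balance after payment €2,041.55.
Month 6: interest €37.94; balance after payment €0.00.

6 months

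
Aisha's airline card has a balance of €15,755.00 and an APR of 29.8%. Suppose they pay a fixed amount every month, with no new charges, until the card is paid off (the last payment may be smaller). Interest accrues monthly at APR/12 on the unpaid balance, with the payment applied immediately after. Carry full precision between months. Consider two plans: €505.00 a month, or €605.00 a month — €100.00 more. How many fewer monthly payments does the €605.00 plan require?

18 fewer payments

Monthly rate r = 29.8%/12 = 2.48333% = 0.0248333.
At €505.00/mo: n = ⌈−ln(1 − rB₀/P)/ln(1+r)⌉ = 61 payments (last €387.08); total interest = total paid − €15,755.00 = €14,932.08.
At €605.00/mo: 43 payments (last €252.32); total interest €9,907.32.
Payments saved = 61 − 43 = 18.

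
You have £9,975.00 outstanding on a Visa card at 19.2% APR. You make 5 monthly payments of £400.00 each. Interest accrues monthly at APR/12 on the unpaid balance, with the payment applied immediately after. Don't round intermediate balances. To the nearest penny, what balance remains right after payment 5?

£8,733.92

Monthly rate r = 19.2%/12 = 1.6% = 0.016.
Each month: B ← B·(1+r) − £400.00.
Month 1: interest £159.60; balance after payment £9,734.60.
Month 2: interest £155.75; balance after payment £9,490.35.
Month 3: interest £151.85; balance after payment £9,242.20.
Month 4: interest £147.88; balance after payment £8,990.07.
Month 5: interest £143.84; balance after payment £8,733.92.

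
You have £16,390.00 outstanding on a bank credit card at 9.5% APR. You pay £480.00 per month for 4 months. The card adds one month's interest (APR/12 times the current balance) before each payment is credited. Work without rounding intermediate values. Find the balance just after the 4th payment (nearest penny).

Monthly rate r = 9.5%/12 = 0.791667% = 0.00791667.
Each month: B ← B·(1+r) − £480.00.
Month 1: interest £129.75; balance after payment £16,039.75.
Month 2: interest £126.98; balance after payment £15,686.74.
Month 3: interest £124.19; balance after payment £15,330.92.
Month 4: interest £121.37; balance after payment £14,972.29.

£14,972.29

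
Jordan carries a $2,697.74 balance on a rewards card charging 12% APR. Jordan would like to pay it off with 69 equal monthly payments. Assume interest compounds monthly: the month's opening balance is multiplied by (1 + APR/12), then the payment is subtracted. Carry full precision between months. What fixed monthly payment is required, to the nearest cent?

$54.31

Monthly rate r = 12%/12 = 1% = 0.01.
Level-payment amortization: P = B₀·r / (1 − (1+r)^(−n)) = 2697.74·0.01 / (1 − 1.01^(−69)).
Denominator 1 − (1+r)^(−69) = 0.496701995.
P = 26.9774 / 0.496701995 ≈ 54.31.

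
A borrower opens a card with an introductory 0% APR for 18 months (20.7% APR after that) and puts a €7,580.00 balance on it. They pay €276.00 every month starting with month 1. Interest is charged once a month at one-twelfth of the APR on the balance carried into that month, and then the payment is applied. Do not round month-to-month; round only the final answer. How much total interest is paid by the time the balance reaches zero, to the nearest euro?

Promo months 1–18 at r₀ = 0%/12 = 0; months 19+ at r₁ = 20.7%/12 = 0.01725.
After month 18 (no interest yet): B = €7,580.00 − 18·€276.00 = €2,612.00.
Then at r₁ with €276.00/mo: n₂ = −ln(1 − r₁·B/P)/ln(1+r₁) ≈ 10.42 → 11 more payments.
Total paid = 28·€276.00 + €116.78 = €7,844.78; interest = €7,844.78 − €7,580.00 = €264.78.

€265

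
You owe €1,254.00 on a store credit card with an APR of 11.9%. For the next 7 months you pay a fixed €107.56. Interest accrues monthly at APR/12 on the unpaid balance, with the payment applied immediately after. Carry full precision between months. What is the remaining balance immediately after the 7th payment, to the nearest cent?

Monthly rate r = 11.9%/12 = 0.991667% = 0.00991667.
Each month: B ← B·(1+r) − €107.56.
Month 1: interest €12.44; balance after payment €1,158.88.
Month 2: interest €11.49; balance after payment €1,062.81.
Month 3: interest €10.54; balance after payment €965.79.
Month 4: interest €9.58; balance after payment €867.80.
Month 5: interest €8.61; balance after payment €768.85.
Month 6: interest €7.62; balance after payment €668.91.
Month 7: interest €6.63; balance after payment €567.99.

€567.99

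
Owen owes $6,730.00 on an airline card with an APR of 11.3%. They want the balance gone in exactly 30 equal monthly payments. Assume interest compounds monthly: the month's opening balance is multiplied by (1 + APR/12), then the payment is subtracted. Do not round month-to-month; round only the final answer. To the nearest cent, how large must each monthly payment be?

Monthly rate r = 11.3%/12 = 0.941667% = 0.00941667.
Level-payment amortization: P = B₀·r / (1 − (1+r)^(−n)) = 6730.00·0.00941667 / (1 − 1.00942^(−30)).
Denominator 1 − (1+r)^(−30) = 0.245106189.
P = 63.3742 / 0.245106189 ≈ 258.56.

$258.56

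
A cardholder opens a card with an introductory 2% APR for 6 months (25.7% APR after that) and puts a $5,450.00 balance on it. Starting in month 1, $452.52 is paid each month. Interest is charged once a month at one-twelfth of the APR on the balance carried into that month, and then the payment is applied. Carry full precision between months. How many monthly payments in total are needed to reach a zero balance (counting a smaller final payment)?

13 months

Promo months 1–6 at r₀ = 2%/12 = 0.00166667; months 7+ at r₁ = 25.7%/12 = 0.0214167.
After month 6: iterate B ← B·(1+r₀) − $452.52 for 6 months → $2,778.27.
Then at r₁ with $452.52/mo: n₂ = −ln(1 − r₁·B/P)/ln(1+r₁) ≈ 6.65 → 7 more payments.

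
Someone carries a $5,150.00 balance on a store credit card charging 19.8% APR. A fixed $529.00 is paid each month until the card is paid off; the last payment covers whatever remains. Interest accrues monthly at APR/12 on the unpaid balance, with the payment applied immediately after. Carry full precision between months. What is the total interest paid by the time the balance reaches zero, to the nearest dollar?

$511

Monthly rate r = 19.8%/12 = 1.65% = 0.0165.
Payoff takes n = ⌈−ln(1 − rB₀/P)/ln(1+r)⌉ = ⌈10.700⌉ = 11 payments; the last is $371.15.
Total paid = 10·$529.00 + $371.15 = $5,661.15.
Total interest = total paid − principal = $5,661.15 − $5,150.00 = $511.15.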